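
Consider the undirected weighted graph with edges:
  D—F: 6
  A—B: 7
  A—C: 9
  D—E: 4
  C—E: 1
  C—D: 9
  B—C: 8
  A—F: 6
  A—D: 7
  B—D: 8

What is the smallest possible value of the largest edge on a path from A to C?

6

A few of the A→C routes:
A -> B -> D -> E -> C: max(7, 8, 4, 1) = 8
A -> F -> D -> E -> C: max(6, 6, 4, 1) = 6
A -> B -> C: max(7, 8) = 8
A -> D -> E -> C: max(7, 4, 1) = 7
The minimum achievable maximum is 6.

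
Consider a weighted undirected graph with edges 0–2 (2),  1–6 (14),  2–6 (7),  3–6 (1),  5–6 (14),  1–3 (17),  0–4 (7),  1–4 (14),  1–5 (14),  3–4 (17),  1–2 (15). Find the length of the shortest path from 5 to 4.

28

Comparing a few candidate routes:
5-6-2-0-4: 14 + 7 + 2 + 7 = 30
5-1-4: 14 + 14 = 28
5-6-3-4: 14 + 1 + 17 = 32
Best route has total 28.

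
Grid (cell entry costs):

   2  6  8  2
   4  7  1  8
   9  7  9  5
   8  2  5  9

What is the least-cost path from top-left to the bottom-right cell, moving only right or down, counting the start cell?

36

Path (0,0)→(1,0)→(1,1)→(1,2)→(1,3)→(2,3)→(3,3): 2 + 4 + 7 + 1 + 8 + 5 + 9 = 36.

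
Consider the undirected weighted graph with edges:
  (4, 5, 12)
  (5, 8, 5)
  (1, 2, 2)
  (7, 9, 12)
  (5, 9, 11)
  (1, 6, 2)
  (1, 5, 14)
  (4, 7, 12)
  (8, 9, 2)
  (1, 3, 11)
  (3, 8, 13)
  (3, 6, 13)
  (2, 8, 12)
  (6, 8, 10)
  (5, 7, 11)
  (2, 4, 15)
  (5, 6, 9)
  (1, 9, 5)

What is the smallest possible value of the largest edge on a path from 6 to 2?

A few of the 6→2 routes:
6 - 5 - 8 - 9 - 1 - 2: max(9, 5, 2, 5, 2) = 9
6 - 8 - 9 - 1 - 2: max(10, 2, 5, 2) = 10
6 - 1 - 2: max(2, 2) = 2
Best route has worst link 2.

2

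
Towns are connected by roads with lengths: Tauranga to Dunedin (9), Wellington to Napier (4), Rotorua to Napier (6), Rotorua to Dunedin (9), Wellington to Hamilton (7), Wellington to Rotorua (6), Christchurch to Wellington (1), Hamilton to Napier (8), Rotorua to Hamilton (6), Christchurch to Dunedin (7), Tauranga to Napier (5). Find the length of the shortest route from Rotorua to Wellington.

6

Checking several routes:
Rotorua-Napier-Wellington: 6 + 4 = 10
Rotorua-Hamilton-Wellington: 6 + 7 = 13
Rotorua-Wellington: 6
Best route has total 6.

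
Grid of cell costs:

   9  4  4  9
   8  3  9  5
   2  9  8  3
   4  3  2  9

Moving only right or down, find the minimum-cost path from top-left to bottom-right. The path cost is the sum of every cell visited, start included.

37

Best path: [0,0] -> [1,0] -> [2,0] -> [3,0] -> [3,1] -> [3,2] -> [3,3]
Cost: 9 + 8 + 2 + 4 + 3 + 2 + 9 = 37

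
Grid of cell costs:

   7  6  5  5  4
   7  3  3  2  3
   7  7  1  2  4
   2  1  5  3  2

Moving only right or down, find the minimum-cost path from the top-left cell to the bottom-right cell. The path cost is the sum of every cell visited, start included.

Path [0,0]→[0,1]→[1,1]→[1,2]→[2,2]→[2,3]→[3,3]→[3,4]: 7 + 6 + 3 + 3 + 1 + 2 + 3 + 2 = 27.

27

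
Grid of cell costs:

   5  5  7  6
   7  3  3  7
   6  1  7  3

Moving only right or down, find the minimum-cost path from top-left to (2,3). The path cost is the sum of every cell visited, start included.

Cheapest: r0c0 r0c1 r1c1 r2c1 r2c2 r2c3
  5 + 5 + 3 + 1 + 7 + 3 = 24
(Top row then right column would cost 33.)

24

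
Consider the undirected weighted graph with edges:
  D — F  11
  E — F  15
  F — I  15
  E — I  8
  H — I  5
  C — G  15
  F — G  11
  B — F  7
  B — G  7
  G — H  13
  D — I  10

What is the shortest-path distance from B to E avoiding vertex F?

Paths from B to E avoiding F:
B → G → H → I → E: 7 + 13 + 5 + 8 = 33
Best route has total 33.

33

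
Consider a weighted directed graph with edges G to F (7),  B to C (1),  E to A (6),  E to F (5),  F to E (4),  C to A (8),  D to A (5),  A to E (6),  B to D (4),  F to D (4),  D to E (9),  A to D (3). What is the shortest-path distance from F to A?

Routes from F to A:
F → D → E → A: 4 + 9 + 6 = 19
F → E → A: 4 + 6 = 10
F → D → A: 4 + 5 = 9
The minimum is 9.

9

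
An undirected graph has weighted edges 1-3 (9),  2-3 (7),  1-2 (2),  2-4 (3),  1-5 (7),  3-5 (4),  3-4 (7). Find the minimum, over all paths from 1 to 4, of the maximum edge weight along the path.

3

Checking several routes:
1-5-3-2-4: max(7, 4, 7, 3) = 7
1-2-4: max(2, 3) = 3
1-2-3-4: max(2, 7, 7) = 7
1-5-3-4: max(7, 4, 7) = 7
The minimum achievable maximum is 3.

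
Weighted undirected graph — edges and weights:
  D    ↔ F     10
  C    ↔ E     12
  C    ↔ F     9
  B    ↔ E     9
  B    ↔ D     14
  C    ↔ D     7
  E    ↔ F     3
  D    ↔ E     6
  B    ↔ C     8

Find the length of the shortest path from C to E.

Checking several routes:
C→D→F→E: 7 + 10 + 3 = 20
C→E: 12
C→F→E: 9 + 3 = 12
C→D→E: 7 + 6 = 13
C→B→E: 8 + 9 = 17
The minimum is 12.

12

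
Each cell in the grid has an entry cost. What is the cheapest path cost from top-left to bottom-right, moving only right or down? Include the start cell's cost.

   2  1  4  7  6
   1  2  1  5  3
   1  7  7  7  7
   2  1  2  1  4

14

One optimal route is (0,0) -> (1,0) -> (2,0) -> (3,0) -> (3,1) -> (3,2) -> (3,3) -> (3,4).
Its cost is 2 + 1 + 1 + 2 + 1 + 2 + 1 + 4 = 14.
For comparison, the top-then-right route costs 34.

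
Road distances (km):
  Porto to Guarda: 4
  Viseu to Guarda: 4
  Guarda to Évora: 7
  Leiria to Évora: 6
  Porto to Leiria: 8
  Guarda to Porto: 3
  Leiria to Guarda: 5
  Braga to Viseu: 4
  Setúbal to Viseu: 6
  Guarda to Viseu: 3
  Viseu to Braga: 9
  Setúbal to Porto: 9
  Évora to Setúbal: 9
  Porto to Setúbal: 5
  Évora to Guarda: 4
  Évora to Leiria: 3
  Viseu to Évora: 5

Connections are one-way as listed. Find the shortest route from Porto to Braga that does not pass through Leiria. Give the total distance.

16

Routes from Porto to Braga avoiding Leiria:
Porto-Guarda-Évora-Setúbal-Viseu-Braga: 4 + 7 + 9 + 6 + 9 = 35
Porto-Setúbal-Viseu-Braga: 5 + 6 + 9 = 20
Porto-Guarda-Viseu-Braga: 4 + 3 + 9 = 16
The minimum is 16 km.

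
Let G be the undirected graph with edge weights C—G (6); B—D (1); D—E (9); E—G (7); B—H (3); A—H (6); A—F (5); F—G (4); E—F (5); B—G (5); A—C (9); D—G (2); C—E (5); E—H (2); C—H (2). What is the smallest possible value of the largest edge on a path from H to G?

3

A few of the H→G routes:
H→B→D→G: max(3, 1, 2) = 3
H→E→F→G: max(2, 5, 4) = 5
H→C→E→F→G: max(2, 5, 5, 4) = 5
Best route has worst link 3.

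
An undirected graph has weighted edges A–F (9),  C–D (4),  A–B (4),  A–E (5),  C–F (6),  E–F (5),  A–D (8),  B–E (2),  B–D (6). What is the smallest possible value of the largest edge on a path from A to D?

6

Comparing a few candidate routes:
A-E-B-D: max(5, 2, 6) = 6
A-E-F-C-D: max(5, 5, 6, 4) = 6
A-B-D: max(4, 6) = 6
The minimum achievable maximum is 6.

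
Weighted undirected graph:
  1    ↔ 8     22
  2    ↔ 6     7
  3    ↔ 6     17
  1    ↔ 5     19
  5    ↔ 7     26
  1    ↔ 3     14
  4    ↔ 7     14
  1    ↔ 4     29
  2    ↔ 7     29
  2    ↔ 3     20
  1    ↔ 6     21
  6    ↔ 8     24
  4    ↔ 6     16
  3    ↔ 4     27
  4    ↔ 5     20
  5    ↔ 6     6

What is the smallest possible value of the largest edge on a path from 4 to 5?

16

Some routes from 4 to 5:
4→6→8→1→5: max(16, 24, 22, 19) = 24
4→5: max(20) = 20
4→6→1→5: max(16, 21, 19) = 21
4→6→5: max(16, 6) = 16
4→6→3→1→5: max(16, 17, 14, 19) = 19
4→6→2→3→1→5: max(16, 7, 20, 14, 19) = 20
Best route has worst link 16.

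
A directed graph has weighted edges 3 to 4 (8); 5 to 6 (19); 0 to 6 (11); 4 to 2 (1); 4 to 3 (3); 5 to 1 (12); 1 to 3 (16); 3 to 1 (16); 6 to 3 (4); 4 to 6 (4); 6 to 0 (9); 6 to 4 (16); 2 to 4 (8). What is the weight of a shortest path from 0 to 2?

Candidate routes:
0-6-4-2: 11 + 16 + 1 = 28
0-6-3-4-2: 11 + 4 + 8 + 1 = 24
Shortest: 24.

24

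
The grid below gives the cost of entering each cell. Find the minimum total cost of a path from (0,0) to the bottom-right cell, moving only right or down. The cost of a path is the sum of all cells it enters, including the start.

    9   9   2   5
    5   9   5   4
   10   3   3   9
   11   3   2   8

Path r0c0→r0c1→r0c2→r1c2→r2c2→r3c2→r3c3: 9 + 9 + 2 + 5 + 3 + 2 + 8 = 38.
(Top row then right column would cost 46.)

38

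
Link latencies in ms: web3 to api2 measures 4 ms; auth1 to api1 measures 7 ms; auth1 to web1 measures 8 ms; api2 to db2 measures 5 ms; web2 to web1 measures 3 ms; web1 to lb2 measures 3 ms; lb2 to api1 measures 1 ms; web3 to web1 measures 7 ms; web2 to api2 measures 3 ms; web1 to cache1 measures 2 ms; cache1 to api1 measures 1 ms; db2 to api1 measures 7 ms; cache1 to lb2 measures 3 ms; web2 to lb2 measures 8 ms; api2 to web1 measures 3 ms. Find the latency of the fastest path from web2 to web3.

A few of the web2→web3 routes:
web2 -> web1 -> web3: 3 + 7 = 10
web2 -> api2 -> web1 -> web3: 3 + 3 + 7 = 13
web2 -> web1 -> api2 -> web3: 3 + 3 + 4 = 10
web2 -> lb2 -> web1 -> web3: 8 + 3 + 7 = 18
web2 -> lb2 -> web1 -> api2 -> web3: 8 + 3 + 3 + 4 = 18
web2 -> api2 -> web3: 3 + 4 = 7
The minimum is 7 ms.

7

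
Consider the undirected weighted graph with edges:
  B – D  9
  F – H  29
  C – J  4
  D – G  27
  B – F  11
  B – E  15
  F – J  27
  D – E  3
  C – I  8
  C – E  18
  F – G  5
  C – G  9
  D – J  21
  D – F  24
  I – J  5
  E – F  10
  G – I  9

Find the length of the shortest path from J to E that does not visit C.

24

A few of the J→E routes:
J→I→G→F→E: 5 + 9 + 5 + 10 = 29
J→D→E: 21 + 3 = 24
J→F→E: 27 + 10 = 37
The minimum is 24.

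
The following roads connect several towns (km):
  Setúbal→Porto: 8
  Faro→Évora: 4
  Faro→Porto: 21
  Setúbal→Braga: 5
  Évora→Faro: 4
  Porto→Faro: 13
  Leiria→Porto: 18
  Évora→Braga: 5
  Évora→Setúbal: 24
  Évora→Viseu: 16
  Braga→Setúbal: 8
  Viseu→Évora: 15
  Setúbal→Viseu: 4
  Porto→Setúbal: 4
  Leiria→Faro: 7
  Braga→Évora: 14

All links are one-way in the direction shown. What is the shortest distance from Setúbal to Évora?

Paths from Setúbal to Évora:
Setúbal -> Porto -> Faro -> Évora: 8 + 13 + 4 = 25
Setúbal -> Viseu -> Évora: 4 + 15 = 19
Setúbal -> Braga -> Évora: 5 + 14 = 19
The minimum is 19 km.

19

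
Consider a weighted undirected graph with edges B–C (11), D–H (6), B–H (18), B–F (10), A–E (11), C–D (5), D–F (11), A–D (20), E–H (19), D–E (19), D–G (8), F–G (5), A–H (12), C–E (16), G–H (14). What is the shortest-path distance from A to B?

Checking several routes:
A-H-D-C-B: 12 + 6 + 5 + 11 = 34
A-H-B: 12 + 18 = 30
A-D-C-B: 20 + 5 + 11 = 36
A-D-F-B: 20 + 11 + 10 = 41
A-E-C-B: 11 + 16 + 11 = 38
A-H-D-F-B: 12 + 6 + 11 + 10 = 39
The minimum is 30.

30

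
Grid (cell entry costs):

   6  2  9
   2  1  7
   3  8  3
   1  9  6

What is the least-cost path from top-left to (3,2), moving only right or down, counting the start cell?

Path r0c0 → r0c1 → r1c1 → r1c2 → r2c2 → r3c2: 6 + 2 + 1 + 7 + 3 + 6 = 25.

25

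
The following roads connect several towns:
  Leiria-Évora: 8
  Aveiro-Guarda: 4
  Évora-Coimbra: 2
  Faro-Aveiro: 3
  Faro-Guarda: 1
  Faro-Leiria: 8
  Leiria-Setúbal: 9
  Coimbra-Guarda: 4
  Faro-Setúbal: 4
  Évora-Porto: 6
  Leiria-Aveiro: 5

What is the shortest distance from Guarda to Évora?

6

Some routes from Guarda to Évora:
Guarda - Coimbra - Évora: 4 + 2 = 6
Guarda - Aveiro - Leiria - Évora: 4 + 5 + 8 = 17
Guarda - Faro - Aveiro - Leiria - Évora: 1 + 3 + 5 + 8 = 17
Guarda - Faro - Leiria - Évora: 1 + 8 + 8 = 17
The minimum is 6.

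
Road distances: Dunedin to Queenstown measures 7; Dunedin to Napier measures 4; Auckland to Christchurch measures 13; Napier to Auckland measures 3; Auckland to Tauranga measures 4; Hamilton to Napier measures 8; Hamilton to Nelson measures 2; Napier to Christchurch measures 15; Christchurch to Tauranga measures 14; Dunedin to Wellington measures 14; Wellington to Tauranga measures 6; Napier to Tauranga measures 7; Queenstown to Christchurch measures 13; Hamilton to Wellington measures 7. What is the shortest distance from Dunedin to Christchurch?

Checking several routes:
Dunedin → Napier → Christchurch: 4 + 15 = 19
Dunedin → Napier → Tauranga → Christchurch: 4 + 7 + 14 = 25
Dunedin → Napier → Auckland → Christchurch: 4 + 3 + 13 = 20
Dunedin → Queenstown → Christchurch: 7 + 13 = 20
The minimum is 19.

19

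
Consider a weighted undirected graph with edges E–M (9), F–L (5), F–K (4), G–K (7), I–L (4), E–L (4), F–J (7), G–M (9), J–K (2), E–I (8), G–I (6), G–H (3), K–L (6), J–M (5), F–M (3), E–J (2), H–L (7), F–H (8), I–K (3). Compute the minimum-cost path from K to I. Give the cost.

Some routes from K to I:
K → G → I: 7 + 6 = 13
K → L → I: 6 + 4 = 10
K → I: 3
K → J → E → I: 2 + 2 + 8 = 12
K → J → E → L → I: 2 + 2 + 4 + 4 = 12
Best route has total 3.

3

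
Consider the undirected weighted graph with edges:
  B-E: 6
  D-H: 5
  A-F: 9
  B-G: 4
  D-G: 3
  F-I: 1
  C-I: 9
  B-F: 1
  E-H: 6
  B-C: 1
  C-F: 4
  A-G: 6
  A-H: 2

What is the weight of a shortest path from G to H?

Some routes from G to H:
G -> D -> H: 3 + 5 = 8
G -> B -> C -> F -> A -> H: 4 + 1 + 4 + 9 + 2 = 20
G -> B -> F -> A -> H: 4 + 1 + 9 + 2 = 16
G -> A -> H: 6 + 2 = 8
G -> B -> E -> H: 4 + 6 + 6 = 16
The minimum is 8.

8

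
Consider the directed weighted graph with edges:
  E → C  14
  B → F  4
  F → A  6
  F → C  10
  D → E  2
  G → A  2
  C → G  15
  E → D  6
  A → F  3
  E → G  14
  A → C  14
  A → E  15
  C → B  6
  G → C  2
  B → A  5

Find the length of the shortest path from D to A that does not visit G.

27

Candidate routes:
D - E - C - B - F - A: 2 + 14 + 6 + 4 + 6 = 32
D - E - C - B - A: 2 + 14 + 6 + 5 = 27
Shortest: 27.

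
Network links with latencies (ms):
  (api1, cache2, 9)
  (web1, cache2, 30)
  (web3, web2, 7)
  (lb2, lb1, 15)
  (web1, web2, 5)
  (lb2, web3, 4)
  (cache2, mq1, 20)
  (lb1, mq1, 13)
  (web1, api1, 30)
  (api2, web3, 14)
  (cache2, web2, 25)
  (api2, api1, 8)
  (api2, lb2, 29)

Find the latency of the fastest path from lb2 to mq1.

28

Comparing a few candidate routes:
lb2→lb1→mq1: 15 + 13 = 28
lb2→web3→api2→api1→cache2→mq1: 4 + 14 + 8 + 9 + 20 = 55
lb2→api2→api1→cache2→mq1: 29 + 8 + 9 + 20 = 66
lb2→web3→web2→cache2→mq1: 4 + 7 + 25 + 20 = 56
Best route has total 28 ms.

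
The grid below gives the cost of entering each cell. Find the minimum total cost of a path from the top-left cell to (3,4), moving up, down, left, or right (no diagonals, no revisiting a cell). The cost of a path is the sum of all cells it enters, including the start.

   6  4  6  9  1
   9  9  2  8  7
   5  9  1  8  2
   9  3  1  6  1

One optimal route is [0,0]→[0,1]→[0,2]→[1,2]→[2,2]→[3,2]→[3,3]→[3,4].
Its cost is 6 + 4 + 6 + 2 + 1 + 1 + 6 + 1 = 27.

27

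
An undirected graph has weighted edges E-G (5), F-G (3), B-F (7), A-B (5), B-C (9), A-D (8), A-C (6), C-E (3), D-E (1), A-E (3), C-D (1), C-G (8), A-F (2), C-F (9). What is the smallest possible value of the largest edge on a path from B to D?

A few of the B→D routes:
B → A → F → G → E → C → D: max(5, 2, 3, 5, 3, 1) = 5
B → A → F → G → E → D: max(5, 2, 3, 5, 1) = 5
B → A → C → E → D: max(5, 6, 3, 1) = 6
B → A → E → C → D: max(5, 3, 3, 1) = 5
B → A → C → D: max(5, 6, 1) = 6
B → A → E → D: max(5, 3, 1) = 5
Best route has worst link 5.

5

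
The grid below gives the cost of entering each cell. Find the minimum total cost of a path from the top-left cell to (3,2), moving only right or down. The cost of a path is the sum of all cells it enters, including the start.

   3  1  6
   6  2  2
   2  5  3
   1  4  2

13

Take (0,0) (0,1) (1,1) (1,2) (2,2) (3,2) for a total of 3 + 1 + 2 + 2 + 3 + 2 = 13.
For comparison, the top-then-right route costs 17.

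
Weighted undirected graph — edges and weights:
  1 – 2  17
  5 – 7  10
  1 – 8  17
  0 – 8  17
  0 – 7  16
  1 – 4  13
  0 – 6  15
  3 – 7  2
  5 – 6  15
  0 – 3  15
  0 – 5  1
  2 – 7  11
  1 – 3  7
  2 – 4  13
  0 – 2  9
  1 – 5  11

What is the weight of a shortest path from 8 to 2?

Comparing a few candidate routes:
8-1-3-7-2: 17 + 7 + 2 + 11 = 37
8-1-5-0-2: 17 + 11 + 1 + 9 = 38
8-1-2: 17 + 17 = 34
8-0-2: 17 + 9 = 26
The minimum is 26.

26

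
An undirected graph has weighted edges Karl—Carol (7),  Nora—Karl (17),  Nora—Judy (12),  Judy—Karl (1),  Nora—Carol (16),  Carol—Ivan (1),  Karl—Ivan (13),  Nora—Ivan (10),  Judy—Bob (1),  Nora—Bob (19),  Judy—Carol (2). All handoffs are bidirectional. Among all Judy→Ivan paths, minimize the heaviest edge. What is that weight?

A few of the Judy→Ivan routes:
Judy→Carol→Ivan: max(2, 1) = 2
Judy→Karl→Ivan: max(1, 13) = 13
Judy→Karl→Carol→Ivan: max(1, 7, 1) = 7
Judy→Carol→Karl→Ivan: max(2, 7, 13) = 13
Judy→Nora→Ivan: max(12, 10) = 12
Best route has worst link 2.

2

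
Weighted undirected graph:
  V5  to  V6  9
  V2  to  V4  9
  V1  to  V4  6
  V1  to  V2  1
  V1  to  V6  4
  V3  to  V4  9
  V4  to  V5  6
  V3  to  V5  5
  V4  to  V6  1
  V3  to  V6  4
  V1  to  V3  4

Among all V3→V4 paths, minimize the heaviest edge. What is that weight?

Some routes from V3 to V4:
V3→V6→V4: max(4, 1) = 4
V3→V5→V4: max(5, 6) = 6
V3→V6→V5→V4: max(4, 9, 6) = 9
V3→V1→V6→V4: max(4, 4, 1) = 4
V3→V1→V4: max(4, 6) = 6
V3→V6→V1→V4: max(4, 4, 6) = 6
Best route has worst link 4.

4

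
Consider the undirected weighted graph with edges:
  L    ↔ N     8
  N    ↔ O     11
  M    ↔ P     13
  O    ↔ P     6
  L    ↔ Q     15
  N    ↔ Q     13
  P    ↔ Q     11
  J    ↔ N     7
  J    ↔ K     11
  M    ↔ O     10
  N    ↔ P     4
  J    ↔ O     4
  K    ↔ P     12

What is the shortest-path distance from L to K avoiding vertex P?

26

Routes from L to K avoiding P:
L -> N -> J -> K: 8 + 7 + 11 = 26
L -> Q -> N -> O -> J -> K: 15 + 13 + 11 + 4 + 11 = 54
L -> Q -> N -> J -> K: 15 + 13 + 7 + 11 = 46
L -> N -> O -> J -> K: 8 + 11 + 4 + 11 = 34
Best route has total 26.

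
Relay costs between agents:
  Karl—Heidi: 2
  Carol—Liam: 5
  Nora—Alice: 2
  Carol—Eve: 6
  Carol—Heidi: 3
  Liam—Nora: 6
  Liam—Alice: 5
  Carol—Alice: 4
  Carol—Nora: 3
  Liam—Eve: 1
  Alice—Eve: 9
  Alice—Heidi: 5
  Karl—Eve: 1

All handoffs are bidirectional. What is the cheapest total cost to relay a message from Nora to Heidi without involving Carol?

7

Comparing a few candidate routes:
Nora-Alice-Heidi: 2 + 5 = 7
Nora-Liam-Alice-Heidi: 6 + 5 + 5 = 16
Nora-Liam-Eve-Karl-Heidi: 6 + 1 + 1 + 2 = 10
Nora-Alice-Liam-Eve-Karl-Heidi: 2 + 5 + 1 + 1 + 2 = 11
Nora-Alice-Eve-Karl-Heidi: 2 + 9 + 1 + 2 = 14
The minimum is 7.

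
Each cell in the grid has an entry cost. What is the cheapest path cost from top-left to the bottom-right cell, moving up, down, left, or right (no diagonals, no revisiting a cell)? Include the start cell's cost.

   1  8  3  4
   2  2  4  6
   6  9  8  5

Take [0,0] -> [1,0] -> [1,1] -> [1,2] -> [1,3] -> [2,3] for a total of 1 + 2 + 2 + 4 + 6 + 5 = 20.

20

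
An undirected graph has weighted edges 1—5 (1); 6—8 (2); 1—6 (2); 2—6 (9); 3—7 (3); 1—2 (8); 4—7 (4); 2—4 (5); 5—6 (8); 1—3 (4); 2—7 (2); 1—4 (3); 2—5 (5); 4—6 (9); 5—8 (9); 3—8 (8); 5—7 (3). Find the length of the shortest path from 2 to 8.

10

Comparing a few candidate routes:
2 - 5 - 1 - 6 - 8: 5 + 1 + 2 + 2 = 10
2 - 6 - 8: 9 + 2 = 11
2 - 7 - 5 - 1 - 6 - 8: 2 + 3 + 1 + 2 + 2 = 10
Best route has total 10.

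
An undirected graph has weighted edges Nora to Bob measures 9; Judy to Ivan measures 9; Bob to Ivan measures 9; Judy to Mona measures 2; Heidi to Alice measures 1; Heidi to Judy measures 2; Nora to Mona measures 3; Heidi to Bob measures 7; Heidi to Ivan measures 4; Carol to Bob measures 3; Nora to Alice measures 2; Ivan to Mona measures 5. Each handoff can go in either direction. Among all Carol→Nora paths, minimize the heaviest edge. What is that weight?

7

Some routes from Carol to Nora:
Carol→Bob→Heidi→Judy→Ivan→Mona→Nora: max(3, 7, 2, 9, 5, 3) = 9
Carol→Bob→Heidi→Judy→Mona→Nora: max(3, 7, 2, 2, 3) = 7
Carol→Bob→Heidi→Ivan→Judy→Mona→Nora: max(3, 7, 4, 9, 2, 3) = 9
Carol→Bob→Heidi→Alice→Nora: max(3, 7, 1, 2) = 7
Carol→Bob→Heidi→Ivan→Mona→Nora: max(3, 7, 4, 5, 3) = 7
Smallest bottleneck: 7.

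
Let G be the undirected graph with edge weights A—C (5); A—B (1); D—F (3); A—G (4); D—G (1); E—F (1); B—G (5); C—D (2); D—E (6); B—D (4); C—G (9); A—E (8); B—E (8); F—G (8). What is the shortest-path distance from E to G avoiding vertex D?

9

Comparing a few candidate routes:
E - A - G: 8 + 4 = 12
E - B - G: 8 + 5 = 13
E - B - A - G: 8 + 1 + 4 = 13
E - F - G: 1 + 8 = 9
E - A - B - G: 8 + 1 + 5 = 14
Best route has total 9.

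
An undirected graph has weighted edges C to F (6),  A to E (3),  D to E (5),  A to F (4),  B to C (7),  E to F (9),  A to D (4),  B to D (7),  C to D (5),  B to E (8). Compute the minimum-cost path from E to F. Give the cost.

Comparing a few candidate routes:
E - A - D - C - F: 3 + 4 + 5 + 6 = 18
E - F: 9
E - D - A - F: 5 + 4 + 4 = 13
E - D - C - F: 5 + 5 + 6 = 16
E - A - F: 3 + 4 = 7
Shortest: 7.

7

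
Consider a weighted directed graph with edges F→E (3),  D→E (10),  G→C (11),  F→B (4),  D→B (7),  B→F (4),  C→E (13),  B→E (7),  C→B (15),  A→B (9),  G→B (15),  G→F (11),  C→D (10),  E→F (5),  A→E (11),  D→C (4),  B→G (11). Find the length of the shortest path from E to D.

41

Candidate routes:
E - F - B - G - C - D: 5 + 4 + 11 + 11 + 10 = 41
Best route has total 41.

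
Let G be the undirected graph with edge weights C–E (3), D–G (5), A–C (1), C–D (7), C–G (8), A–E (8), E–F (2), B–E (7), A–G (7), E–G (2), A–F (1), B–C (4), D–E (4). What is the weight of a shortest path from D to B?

11

Checking several routes:
D → E → C → B: 4 + 3 + 4 = 11
D → E → F → A → C → B: 4 + 2 + 1 + 1 + 4 = 12
D → C → B: 7 + 4 = 11
D → E → B: 4 + 7 = 11
D → G → E → B: 5 + 2 + 7 = 14
The minimum is 11.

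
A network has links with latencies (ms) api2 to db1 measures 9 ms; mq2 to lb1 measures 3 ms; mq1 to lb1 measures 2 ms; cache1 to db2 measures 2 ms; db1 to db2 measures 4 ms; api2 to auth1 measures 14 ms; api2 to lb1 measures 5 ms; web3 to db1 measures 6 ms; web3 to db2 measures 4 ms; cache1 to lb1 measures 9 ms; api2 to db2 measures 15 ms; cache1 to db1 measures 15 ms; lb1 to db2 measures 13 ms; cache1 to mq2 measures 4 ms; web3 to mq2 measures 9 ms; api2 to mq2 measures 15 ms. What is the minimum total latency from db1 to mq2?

10

Comparing a few candidate routes:
db1-db2-cache1-mq2: 4 + 2 + 4 = 10
db1-db2-web3-mq2: 4 + 4 + 9 = 17
db1-web3-db2-cache1-mq2: 6 + 4 + 2 + 4 = 16
db1-api2-lb1-mq2: 9 + 5 + 3 = 17
db1-web3-mq2: 6 + 9 = 15
The minimum is 10 ms.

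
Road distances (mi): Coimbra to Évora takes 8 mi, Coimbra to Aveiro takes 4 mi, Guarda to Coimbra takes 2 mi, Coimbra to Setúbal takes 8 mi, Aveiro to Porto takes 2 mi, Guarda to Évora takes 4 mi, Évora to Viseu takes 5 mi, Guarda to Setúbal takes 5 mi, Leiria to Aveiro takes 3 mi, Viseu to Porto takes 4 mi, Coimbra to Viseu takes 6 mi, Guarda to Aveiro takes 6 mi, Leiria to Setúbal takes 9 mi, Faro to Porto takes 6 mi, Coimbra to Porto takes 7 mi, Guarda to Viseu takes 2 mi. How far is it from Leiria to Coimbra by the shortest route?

Checking several routes:
Leiria - Aveiro - Guarda - Coimbra: 3 + 6 + 2 = 11
Leiria - Aveiro - Porto - Viseu - Guarda - Coimbra: 3 + 2 + 4 + 2 + 2 = 13
Leiria - Aveiro - Porto - Coimbra: 3 + 2 + 7 = 12
Leiria - Aveiro - Coimbra: 3 + 4 = 7
Shortest: 7 mi.

7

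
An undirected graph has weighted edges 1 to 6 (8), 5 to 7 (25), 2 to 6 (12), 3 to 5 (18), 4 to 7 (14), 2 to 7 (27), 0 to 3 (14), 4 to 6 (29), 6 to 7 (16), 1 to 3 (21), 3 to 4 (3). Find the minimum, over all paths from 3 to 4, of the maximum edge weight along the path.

Some routes from 3 to 4:
3-1-6-7-4: max(21, 8, 16, 14) = 21
3-4: max(3) = 3
3-5-7-4: max(18, 25, 14) = 25
Best route has worst link 3.

3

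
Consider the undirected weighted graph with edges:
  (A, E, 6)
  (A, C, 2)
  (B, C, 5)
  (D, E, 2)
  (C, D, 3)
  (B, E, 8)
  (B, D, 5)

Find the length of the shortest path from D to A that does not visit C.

8

Routes from D to A avoiding C:
D - B - E - A: 5 + 8 + 6 = 19
D - E - A: 2 + 6 = 8
The minimum is 8.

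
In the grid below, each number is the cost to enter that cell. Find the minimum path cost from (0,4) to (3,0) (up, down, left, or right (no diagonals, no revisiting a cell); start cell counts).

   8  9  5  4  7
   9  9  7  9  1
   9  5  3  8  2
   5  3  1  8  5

Take r0c4 r1c4 r2c4 r2c3 r2c2 r3c2 r3c1 r3c0 for a total of 7 + 1 + 2 + 8 + 3 + 1 + 3 + 5 = 30.

30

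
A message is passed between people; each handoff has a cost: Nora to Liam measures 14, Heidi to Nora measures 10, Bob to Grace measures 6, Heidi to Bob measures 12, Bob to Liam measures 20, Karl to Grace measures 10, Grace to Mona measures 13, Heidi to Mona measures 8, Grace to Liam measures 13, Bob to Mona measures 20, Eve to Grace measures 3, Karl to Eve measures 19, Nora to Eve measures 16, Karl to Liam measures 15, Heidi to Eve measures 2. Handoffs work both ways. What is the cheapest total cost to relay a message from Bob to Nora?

21

Comparing a few candidate routes:
Bob -> Heidi -> Eve -> Nora: 12 + 2 + 16 = 30
Bob -> Grace -> Eve -> Heidi -> Nora: 6 + 3 + 2 + 10 = 21
Bob -> Heidi -> Nora: 12 + 10 = 22
Bob -> Grace -> Eve -> Nora: 6 + 3 + 16 = 25
The minimum is 21.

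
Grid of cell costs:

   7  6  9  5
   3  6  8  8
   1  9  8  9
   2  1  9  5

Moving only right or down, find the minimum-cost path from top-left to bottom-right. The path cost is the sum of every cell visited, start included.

One optimal route is [0,0] [1,0] [2,0] [3,0] [3,1] [3,2] [3,3].
Its cost is 7 + 3 + 1 + 2 + 1 + 9 + 5 = 28.
(Top row then right column would cost 49.)

28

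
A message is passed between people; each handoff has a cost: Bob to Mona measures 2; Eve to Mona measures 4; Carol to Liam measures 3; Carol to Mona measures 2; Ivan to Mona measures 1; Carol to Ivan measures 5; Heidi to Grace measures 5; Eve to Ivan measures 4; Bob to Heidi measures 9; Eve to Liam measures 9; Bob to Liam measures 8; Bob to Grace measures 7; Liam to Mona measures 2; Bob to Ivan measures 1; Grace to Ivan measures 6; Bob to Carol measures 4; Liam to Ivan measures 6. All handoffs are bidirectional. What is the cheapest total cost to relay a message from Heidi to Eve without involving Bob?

Checking several routes:
Heidi → Grace → Ivan → Mona → Eve: 5 + 6 + 1 + 4 = 16
Heidi → Grace → Ivan → Eve: 5 + 6 + 4 = 15
Heidi → Grace → Ivan → Carol → Mona → Eve: 5 + 6 + 5 + 2 + 4 = 22
Best route has total 15.

15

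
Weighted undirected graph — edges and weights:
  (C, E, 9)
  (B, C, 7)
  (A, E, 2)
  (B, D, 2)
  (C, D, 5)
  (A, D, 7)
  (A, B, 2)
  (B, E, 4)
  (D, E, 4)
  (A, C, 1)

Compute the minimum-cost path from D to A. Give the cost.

Comparing a few candidate routes:
D -> E -> A: 4 + 2 = 6
D -> A: 7
D -> B -> A: 2 + 2 = 4
D -> C -> A: 5 + 1 = 6
Best route has total 4.

4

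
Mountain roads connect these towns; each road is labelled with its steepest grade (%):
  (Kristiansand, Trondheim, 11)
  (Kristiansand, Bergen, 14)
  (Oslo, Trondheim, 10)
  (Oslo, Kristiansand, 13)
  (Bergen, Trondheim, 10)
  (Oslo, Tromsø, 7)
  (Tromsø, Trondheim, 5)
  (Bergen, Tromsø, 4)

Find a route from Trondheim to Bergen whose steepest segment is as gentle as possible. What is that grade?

A few of the Trondheim→Bergen routes:
Trondheim → Tromsø → Bergen: max(5, 4) = 5
Trondheim → Oslo → Tromsø → Bergen: max(10, 7, 4) = 10
Trondheim → Bergen: max(10) = 10
Smallest bottleneck: 5%.

5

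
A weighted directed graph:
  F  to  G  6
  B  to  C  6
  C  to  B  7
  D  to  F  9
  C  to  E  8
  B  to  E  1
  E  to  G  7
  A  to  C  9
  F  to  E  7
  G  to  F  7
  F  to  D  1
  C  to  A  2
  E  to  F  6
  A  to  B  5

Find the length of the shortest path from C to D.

Comparing a few candidate routes:
C -> B -> E -> F -> D: 7 + 1 + 6 + 1 = 15
C -> B -> E -> G -> F -> D: 7 + 1 + 7 + 7 + 1 = 23
C -> E -> F -> D: 8 + 6 + 1 = 15
C -> A -> B -> E -> F -> D: 2 + 5 + 1 + 6 + 1 = 15
Shortest: 15.

15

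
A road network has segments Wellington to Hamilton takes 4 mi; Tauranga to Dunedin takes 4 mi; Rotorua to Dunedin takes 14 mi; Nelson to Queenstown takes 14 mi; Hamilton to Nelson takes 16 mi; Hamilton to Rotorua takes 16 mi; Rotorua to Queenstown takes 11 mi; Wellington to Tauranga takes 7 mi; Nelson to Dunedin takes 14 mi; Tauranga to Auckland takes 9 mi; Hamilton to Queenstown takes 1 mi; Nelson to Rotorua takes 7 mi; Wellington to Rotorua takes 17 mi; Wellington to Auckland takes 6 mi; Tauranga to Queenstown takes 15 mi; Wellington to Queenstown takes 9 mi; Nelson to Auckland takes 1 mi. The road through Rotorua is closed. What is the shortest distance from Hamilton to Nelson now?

Some routes from Hamilton to Nelson avoiding Rotorua:
Hamilton → Queenstown → Tauranga → Auckland → Nelson: 1 + 15 + 9 + 1 = 26
Hamilton → Nelson: 16
Hamilton → Wellington → Tauranga → Auckland → Nelson: 4 + 7 + 9 + 1 = 21
Hamilton → Wellington → Auckland → Nelson: 4 + 6 + 1 = 11
Hamilton → Queenstown → Nelson: 1 + 14 = 15
Hamilton → Queenstown → Wellington → Auckland → Nelson: 1 + 9 + 6 + 1 = 17
Best route has total 11 mi.

11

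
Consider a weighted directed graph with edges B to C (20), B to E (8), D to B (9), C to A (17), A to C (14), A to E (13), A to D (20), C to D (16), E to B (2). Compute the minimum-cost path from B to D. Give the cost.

Routes from B to D:
B-C-D: 20 + 16 = 36
B-C-A-D: 20 + 17 + 20 = 57
Best route has total 36.

36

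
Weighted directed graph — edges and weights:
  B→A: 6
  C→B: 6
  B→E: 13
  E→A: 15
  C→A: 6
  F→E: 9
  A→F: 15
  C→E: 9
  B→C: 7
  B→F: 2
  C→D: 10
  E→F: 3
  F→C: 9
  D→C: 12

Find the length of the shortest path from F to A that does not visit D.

15

Some routes from F to A avoiding D:
F -> E -> A: 9 + 15 = 24
F -> C -> E -> A: 9 + 9 + 15 = 33
F -> C -> A: 9 + 6 = 15
F -> C -> B -> A: 9 + 6 + 6 = 21
Shortest: 15.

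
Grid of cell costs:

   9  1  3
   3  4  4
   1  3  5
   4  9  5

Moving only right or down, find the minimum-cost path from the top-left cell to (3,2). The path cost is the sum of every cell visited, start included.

26

Cheapest: r0c0 → r1c0 → r2c0 → r2c1 → r2c2 → r3c2
  9 + 3 + 1 + 3 + 5 + 5 = 26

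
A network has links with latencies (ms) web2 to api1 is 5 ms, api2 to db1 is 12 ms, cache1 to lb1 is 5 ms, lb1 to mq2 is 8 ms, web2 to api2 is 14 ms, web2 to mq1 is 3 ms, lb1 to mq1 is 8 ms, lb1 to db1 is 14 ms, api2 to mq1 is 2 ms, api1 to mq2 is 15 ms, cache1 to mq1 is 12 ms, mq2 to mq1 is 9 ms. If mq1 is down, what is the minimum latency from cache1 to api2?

31

Candidate routes:
cache1 -> lb1 -> mq2 -> api1 -> web2 -> api2: 5 + 8 + 15 + 5 + 14 = 47
cache1 -> lb1 -> db1 -> api2: 5 + 14 + 12 = 31
Shortest: 31 ms.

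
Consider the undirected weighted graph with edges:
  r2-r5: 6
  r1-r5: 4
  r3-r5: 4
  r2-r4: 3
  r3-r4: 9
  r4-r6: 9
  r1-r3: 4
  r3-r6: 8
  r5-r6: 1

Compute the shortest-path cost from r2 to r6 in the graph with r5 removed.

12

Candidate routes:
r2-r4-r3-r6: 3 + 9 + 8 = 20
r2-r4-r6: 3 + 9 = 12
Best route has total 12.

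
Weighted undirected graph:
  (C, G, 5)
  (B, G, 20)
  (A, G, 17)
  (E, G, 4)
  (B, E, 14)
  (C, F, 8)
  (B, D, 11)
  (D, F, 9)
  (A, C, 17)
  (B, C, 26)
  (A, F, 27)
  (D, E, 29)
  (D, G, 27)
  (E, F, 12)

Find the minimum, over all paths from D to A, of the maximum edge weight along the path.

Comparing a few candidate routes:
D → F → E → G → A: max(9, 12, 4, 17) = 17
D → F → C → A: max(9, 8, 17) = 17
D → F → E → G → C → A: max(9, 12, 4, 5, 17) = 17
D → B → E → G → C → A: max(11, 14, 4, 5, 17) = 17
D → B → E → G → A: max(11, 14, 4, 17) = 17
D → F → C → G → A: max(9, 8, 5, 17) = 17
Best route has worst link 17.

17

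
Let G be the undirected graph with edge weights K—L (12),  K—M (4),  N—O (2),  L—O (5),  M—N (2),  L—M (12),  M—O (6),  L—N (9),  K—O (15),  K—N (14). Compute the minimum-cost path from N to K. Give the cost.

6

Checking several routes:
N → O → M → K: 2 + 6 + 4 = 12
N → K: 14
N → M → K: 2 + 4 = 6
N → O → K: 2 + 15 = 17
N → L → K: 9 + 12 = 21
N → O → L → K: 2 + 5 + 12 = 19
The minimum is 6.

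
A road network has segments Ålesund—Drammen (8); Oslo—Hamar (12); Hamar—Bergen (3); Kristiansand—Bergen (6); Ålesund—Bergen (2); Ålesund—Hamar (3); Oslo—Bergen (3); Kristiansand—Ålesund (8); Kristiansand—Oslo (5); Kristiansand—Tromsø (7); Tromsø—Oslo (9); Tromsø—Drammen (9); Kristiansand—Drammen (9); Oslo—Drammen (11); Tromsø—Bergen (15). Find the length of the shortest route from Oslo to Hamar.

6

Checking several routes:
Oslo -> Bergen -> Hamar: 3 + 3 = 6
Oslo -> Bergen -> Ålesund -> Hamar: 3 + 2 + 3 = 8
Oslo -> Hamar: 12
Shortest: 6 mi.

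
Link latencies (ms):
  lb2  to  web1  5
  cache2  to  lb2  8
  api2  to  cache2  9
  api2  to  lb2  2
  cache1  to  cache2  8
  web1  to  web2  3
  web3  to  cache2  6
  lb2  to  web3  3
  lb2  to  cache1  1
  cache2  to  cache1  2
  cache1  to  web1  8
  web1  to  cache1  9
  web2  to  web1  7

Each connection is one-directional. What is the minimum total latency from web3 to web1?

Routes from web3 to web1:
web3-cache2-lb2-web1: 6 + 8 + 5 = 19
web3-cache2-lb2-cache1-web1: 6 + 8 + 1 + 8 = 23
web3-cache2-cache1-web1: 6 + 2 + 8 = 16
Best route has total 16 ms.

16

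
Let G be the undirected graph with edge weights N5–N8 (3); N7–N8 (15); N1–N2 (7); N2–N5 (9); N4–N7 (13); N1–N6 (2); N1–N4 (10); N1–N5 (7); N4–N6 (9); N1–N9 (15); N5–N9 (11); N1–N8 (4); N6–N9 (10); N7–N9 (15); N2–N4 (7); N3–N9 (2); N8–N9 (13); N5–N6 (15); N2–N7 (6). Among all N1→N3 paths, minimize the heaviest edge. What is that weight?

Comparing a few candidate routes:
N1 -> N6 -> N9 -> N3: max(2, 10, 2) = 10
N1 -> N8 -> N5 -> N2 -> N4 -> N6 -> N9 -> N3: max(4, 3, 9, 7, 9, 10, 2) = 10
N1 -> N2 -> N4 -> N6 -> N9 -> N3: max(7, 7, 9, 10, 2) = 10
N1 -> N4 -> N6 -> N9 -> N3: max(10, 9, 10, 2) = 10
Best route has worst link 10.

10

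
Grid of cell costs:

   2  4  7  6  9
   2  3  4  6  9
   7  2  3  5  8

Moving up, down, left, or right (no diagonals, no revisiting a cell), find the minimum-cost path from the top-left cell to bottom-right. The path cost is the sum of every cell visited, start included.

One optimal route is r0c0 -> r1c0 -> r1c1 -> r2c1 -> r2c2 -> r2c3 -> r2c4.
Its cost is 2 + 2 + 3 + 2 + 3 + 5 + 8 = 25.

25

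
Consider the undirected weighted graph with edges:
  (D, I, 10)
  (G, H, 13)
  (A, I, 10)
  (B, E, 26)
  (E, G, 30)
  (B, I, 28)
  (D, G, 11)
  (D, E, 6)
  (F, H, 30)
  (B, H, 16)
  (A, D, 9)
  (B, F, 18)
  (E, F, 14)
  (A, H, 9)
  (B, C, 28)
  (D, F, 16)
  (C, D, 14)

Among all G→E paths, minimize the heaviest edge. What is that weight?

11

A few of the G→E routes:
G→D→F→E: max(11, 16, 14) = 16
G→D→E: max(11, 6) = 11
G→H→A→D→F→E: max(13, 9, 9, 16, 14) = 16
G→H→A→I→D→E: max(13, 9, 10, 10, 6) = 13
G→H→A→D→E: max(13, 9, 9, 6) = 13
G→H→A→I→D→F→E: max(13, 9, 10, 10, 16, 14) = 16
Smallest bottleneck: 11.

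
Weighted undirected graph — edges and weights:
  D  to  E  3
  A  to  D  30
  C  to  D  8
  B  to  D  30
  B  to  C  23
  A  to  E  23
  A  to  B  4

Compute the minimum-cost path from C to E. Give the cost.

Comparing a few candidate routes:
C - D - E: 8 + 3 = 11
C - D - B - A - E: 8 + 30 + 4 + 23 = 65
C - B - A - D - E: 23 + 4 + 30 + 3 = 60
C - D - A - E: 8 + 30 + 23 = 61
C - B - A - E: 23 + 4 + 23 = 50
C - B - D - E: 23 + 30 + 3 = 56
Shortest: 11.

11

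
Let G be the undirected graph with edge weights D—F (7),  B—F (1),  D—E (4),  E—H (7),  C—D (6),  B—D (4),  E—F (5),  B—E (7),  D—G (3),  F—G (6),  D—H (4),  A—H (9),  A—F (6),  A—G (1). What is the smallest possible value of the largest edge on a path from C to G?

A few of the C→G routes:
C-D-B-F-G: max(6, 4, 1, 6) = 6
C-D-B-F-A-G: max(6, 4, 1, 6, 1) = 6
C-D-E-F-G: max(6, 4, 5, 6) = 6
C-D-G: max(6, 3) = 6
Smallest bottleneck: 6.

6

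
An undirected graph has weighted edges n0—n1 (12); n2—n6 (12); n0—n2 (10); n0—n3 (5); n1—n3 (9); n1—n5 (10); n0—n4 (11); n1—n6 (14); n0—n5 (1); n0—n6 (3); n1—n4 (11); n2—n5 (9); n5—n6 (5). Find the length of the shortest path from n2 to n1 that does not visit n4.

Some routes from n2 to n1 avoiding n4:
n2-n5-n1: 9 + 10 = 19
n2-n0-n1: 10 + 12 = 22
n2-n5-n0-n1: 9 + 1 + 12 = 22
n2-n0-n5-n1: 10 + 1 + 10 = 21
The minimum is 19.

19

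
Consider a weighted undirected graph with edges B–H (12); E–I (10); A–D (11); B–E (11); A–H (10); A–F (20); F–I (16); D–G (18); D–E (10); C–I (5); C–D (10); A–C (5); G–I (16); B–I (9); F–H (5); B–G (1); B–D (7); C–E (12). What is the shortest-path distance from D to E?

10

Checking several routes:
D - C - E: 10 + 12 = 22
D - B - E: 7 + 11 = 18
D - C - I - E: 10 + 5 + 10 = 25
D - B - I - E: 7 + 9 + 10 = 26
D - E: 10
The minimum is 10.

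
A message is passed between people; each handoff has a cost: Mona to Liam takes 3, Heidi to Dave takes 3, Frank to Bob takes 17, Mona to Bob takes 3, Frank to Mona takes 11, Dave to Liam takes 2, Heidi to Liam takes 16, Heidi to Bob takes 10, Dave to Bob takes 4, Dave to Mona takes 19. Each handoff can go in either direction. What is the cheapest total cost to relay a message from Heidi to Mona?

A few of the Heidi→Mona routes:
Heidi - Dave - Bob - Mona: 3 + 4 + 3 = 10
Heidi - Dave - Mona: 3 + 19 = 22
Heidi - Bob - Mona: 10 + 3 = 13
Heidi - Liam - Mona: 16 + 3 = 19
Heidi - Dave - Liam - Mona: 3 + 2 + 3 = 8
Heidi - Bob - Dave - Liam - Mona: 10 + 4 + 2 + 3 = 19
The minimum is 8.

8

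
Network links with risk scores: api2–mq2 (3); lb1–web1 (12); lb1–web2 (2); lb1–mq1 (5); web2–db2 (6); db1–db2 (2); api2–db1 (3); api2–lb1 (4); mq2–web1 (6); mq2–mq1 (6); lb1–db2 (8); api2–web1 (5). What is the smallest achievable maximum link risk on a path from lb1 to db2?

A few of the lb1→db2 routes:
lb1 - db2: max(8) = 8
lb1 - web2 - db2: max(2, 6) = 6
lb1 - api2 - db1 - db2: max(4, 3, 2) = 4
lb1 - mq1 - mq2 - api2 - db1 - db2: max(5, 6, 3, 3, 2) = 6
lb1 - mq1 - mq2 - web1 - api2 - db1 - db2: max(5, 6, 6, 5, 3, 2) = 6
Smallest bottleneck: 4.

4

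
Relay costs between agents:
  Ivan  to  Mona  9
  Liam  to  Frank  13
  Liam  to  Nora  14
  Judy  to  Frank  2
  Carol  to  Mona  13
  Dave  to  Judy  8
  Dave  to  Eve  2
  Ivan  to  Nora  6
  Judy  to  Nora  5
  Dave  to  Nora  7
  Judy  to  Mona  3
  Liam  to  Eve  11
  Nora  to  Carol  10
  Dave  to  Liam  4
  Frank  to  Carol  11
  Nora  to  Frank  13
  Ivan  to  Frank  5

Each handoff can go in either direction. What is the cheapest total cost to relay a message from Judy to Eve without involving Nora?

A few of the Judy→Eve routes:
Judy-Frank-Liam-Dave-Eve: 2 + 13 + 4 + 2 = 21
Judy-Frank-Liam-Eve: 2 + 13 + 11 = 26
Judy-Dave-Liam-Eve: 8 + 4 + 11 = 23
Judy-Dave-Eve: 8 + 2 = 10
The minimum is 10.

10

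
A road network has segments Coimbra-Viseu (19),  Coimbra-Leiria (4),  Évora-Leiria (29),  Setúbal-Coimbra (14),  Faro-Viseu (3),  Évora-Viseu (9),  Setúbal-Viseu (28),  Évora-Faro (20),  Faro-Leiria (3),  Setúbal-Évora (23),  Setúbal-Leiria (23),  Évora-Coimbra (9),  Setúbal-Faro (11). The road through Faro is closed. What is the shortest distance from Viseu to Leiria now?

22

Some routes from Viseu to Leiria avoiding Faro:
Viseu -> Setúbal -> Coimbra -> Leiria: 28 + 14 + 4 = 46
Viseu -> Évora -> Setúbal -> Coimbra -> Leiria: 9 + 23 + 14 + 4 = 50
Viseu -> Évora -> Coimbra -> Leiria: 9 + 9 + 4 = 22
Viseu -> Coimbra -> Leiria: 19 + 4 = 23
Viseu -> Évora -> Leiria: 9 + 29 = 38
Best route has total 22 km.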